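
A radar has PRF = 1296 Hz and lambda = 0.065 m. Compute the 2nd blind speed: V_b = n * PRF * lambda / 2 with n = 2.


V_blind = 2 * 1296 * 0.065 / 2 = 84.2 m/s

84.2 m/s


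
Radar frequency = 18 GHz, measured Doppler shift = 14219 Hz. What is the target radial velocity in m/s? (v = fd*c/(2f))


v = 14219 * 3e8 / (2 * 18000000000.0) = 118.5 m/s

118.5 m/s


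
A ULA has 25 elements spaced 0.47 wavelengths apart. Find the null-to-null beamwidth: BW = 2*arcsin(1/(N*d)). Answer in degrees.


1/(N*d) = 1/(25*0.47) = 0.085106
BW = 2*arcsin(0.085106) = 9.8 degrees

9.8 degrees


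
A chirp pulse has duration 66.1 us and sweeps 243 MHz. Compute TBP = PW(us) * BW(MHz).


TBP = 66.1 * 243 = 16062.3

16062.3


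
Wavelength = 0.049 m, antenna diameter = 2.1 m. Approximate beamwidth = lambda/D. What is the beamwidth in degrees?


BW_rad = 0.049 / 2.1 = 0.023333
BW_deg = 1.34 degrees

1.34 degrees


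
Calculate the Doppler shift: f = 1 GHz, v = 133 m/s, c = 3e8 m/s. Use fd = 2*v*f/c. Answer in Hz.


fd = 2 * 133 * 1000000000.0 / 3e8 = 886.7 Hz

886.7 Hz


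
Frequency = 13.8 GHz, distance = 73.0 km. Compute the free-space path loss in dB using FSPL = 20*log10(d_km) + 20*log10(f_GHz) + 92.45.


20*log10(73.0) = 37.27
20*log10(13.8) = 22.8
FSPL = 152.5 dB

152.5 dB


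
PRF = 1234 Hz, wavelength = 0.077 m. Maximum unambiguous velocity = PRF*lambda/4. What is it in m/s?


V_ua = 1234 * 0.077 / 4 = 23.8 m/s

23.8 m/s


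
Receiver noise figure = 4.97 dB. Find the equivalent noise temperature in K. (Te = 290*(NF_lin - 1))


NF_lin = 10^(4.97/10) = 3.140509
Te = 290 * (3.140509 - 1) = 620.7 K

620.7 K


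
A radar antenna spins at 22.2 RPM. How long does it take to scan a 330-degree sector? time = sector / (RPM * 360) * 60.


t = 330 / (22.2 * 360) * 60 = 2.48 s

2.48 s


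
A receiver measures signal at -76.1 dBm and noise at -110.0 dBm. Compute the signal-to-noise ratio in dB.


SNR = -76.1 - (-110.0) = 33.9 dB

33.9 dB


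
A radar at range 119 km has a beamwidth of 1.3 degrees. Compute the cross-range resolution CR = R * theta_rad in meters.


BW_rad = 0.02268928
CR = 119000 * 0.02268928 = 2700.0 m

2700.0 m


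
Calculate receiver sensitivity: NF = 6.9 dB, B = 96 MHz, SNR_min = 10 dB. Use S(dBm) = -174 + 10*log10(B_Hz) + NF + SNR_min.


10*log10(96000000.0) = 79.82
S = -174 + 79.82 + 6.9 + 10 = -77.3 dBm

-77.3 dBm


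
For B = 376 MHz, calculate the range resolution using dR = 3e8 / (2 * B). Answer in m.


dR = 3e8 / (2 * 376000000.0) = 0.4 m

0.4 m


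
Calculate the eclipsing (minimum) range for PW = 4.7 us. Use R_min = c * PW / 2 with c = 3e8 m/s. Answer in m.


R_min = 3e8 * 4.7e-6 / 2 = 705.0 m

705.0 m


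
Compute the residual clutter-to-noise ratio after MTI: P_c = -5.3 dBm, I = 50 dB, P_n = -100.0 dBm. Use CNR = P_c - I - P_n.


CNR = -5.3 - 50 - (-100.0) = 44.7 dB

44.7 dB


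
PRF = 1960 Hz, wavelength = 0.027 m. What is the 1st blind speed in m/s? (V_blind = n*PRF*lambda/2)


V_blind = 1 * 1960 * 0.027 / 2 = 26.5 m/s

26.5 m/s


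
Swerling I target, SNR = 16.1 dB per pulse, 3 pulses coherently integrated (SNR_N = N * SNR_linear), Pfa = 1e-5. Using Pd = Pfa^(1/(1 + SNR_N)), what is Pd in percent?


SNR_lin = 10^(16.1/10) = 40.73803
SNR_N = 3 * 40.73803 = 122.21409
1/(1 + SNR_N) = 1/123.21409 = 0.008116
Pd = (1e-5)^0.008116 = 0.91079
Pd = 91.1%

91.1%


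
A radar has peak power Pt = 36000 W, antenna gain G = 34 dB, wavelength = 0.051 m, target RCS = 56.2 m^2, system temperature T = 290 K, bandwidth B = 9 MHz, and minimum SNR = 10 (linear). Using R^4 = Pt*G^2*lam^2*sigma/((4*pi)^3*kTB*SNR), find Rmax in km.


G_lin = 10^(34/10) = 2511.886432
R^4 = 36000 * 2511.886432^2 * 0.051^2 * 56.2 / ((4*pi)^3 * 1.38e-23 * 290 * 9000000.0 * 10)
R^4 = 4.64547e19 m^4
R_max = (4.64547e19)^(1/4) = 82557.7 m = 82.6 km

82.6 km


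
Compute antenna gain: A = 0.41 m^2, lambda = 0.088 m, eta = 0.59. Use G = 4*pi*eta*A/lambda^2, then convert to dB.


G_linear = 4*pi*0.59*0.41/0.088^2 = 392.54
G_dB = 10*log10(392.54) = 25.9 dB

25.9 dB


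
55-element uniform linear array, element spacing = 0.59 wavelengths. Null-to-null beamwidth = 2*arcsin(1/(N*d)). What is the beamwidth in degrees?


1/(N*d) = 1/(55*0.59) = 0.030817
BW = 2*arcsin(0.030817) = 3.5 degrees

3.5 degrees


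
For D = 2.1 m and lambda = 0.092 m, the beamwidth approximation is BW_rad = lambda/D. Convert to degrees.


BW_rad = 0.092 / 2.1 = 0.04381
BW_deg = 2.51 degrees

2.51 degrees


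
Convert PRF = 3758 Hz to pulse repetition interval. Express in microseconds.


PRI = 1/3758 = 0.000266099 s = 266.1 us

266.1 us


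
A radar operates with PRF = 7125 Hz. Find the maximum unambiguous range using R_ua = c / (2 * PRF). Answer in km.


R_ua = 3e8 / (2 * 7125) = 21052.6 m = 21.1 km

21.1 km


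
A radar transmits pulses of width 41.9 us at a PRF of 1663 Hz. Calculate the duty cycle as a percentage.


DC = 41.9e-6 * 1663 * 100 = 6.97%

6.97%


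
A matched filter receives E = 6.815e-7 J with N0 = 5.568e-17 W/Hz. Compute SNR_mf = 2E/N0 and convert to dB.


SNR_lin = 2 * 6.815e-7 / 5.568e-17 = 2.448e10
SNR_dB = 10*log10(2.448e10) = 103.9 dB

103.9 dB


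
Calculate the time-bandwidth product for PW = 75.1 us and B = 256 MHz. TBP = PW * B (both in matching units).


TBP = 75.1 * 256 = 19225.6

19225.6


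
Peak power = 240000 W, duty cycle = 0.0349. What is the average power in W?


P_avg = 240000 * 0.0349 = 8376.0 W

8376.0 W


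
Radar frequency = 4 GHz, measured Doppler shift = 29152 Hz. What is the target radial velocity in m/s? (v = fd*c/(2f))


v = 29152 * 3e8 / (2 * 4000000000.0) = 1093.2 m/s

1093.2 m/s


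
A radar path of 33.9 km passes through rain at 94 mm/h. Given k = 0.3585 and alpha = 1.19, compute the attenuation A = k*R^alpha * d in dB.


gamma = 0.3585 * 94^1.19 = 79.893474 dB/km
A = 79.893474 * 33.9 = 2708.39 dB

2708.39 dB


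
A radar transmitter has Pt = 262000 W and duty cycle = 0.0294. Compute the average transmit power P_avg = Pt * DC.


P_avg = 262000 * 0.0294 = 7702.8 W

7702.8 W


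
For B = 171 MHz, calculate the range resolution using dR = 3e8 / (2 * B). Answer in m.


dR = 3e8 / (2 * 171000000.0) = 0.88 m

0.88 m


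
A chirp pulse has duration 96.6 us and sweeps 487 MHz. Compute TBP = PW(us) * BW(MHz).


TBP = 96.6 * 487 = 47044.2

47044.2


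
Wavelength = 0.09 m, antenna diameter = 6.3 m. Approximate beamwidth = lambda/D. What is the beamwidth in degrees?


BW_rad = 0.09 / 6.3 = 0.014286
BW_deg = 0.82 degrees

0.82 degrees


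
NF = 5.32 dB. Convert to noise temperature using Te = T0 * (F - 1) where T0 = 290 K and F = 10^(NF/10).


NF_lin = 10^(5.32/10) = 3.404082
Te = 290 * (3.404082 - 1) = 697.2 K

697.2 K


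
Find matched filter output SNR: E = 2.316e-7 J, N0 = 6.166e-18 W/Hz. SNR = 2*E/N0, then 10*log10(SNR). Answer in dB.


SNR_lin = 2 * 2.316e-7 / 6.166e-18 = 7.512e10
SNR_dB = 10*log10(7.512e10) = 108.8 dB

108.8 dB


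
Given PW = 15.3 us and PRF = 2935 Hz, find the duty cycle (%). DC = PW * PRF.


DC = 15.3e-6 * 2935 * 100 = 4.49%

4.49%


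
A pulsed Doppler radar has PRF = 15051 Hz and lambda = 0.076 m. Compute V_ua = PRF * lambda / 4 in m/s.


V_ua = 15051 * 0.076 / 4 = 286.0 m/s

286.0 m/s


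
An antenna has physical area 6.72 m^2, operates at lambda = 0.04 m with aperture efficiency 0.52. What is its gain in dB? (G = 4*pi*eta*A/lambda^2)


G_linear = 4*pi*0.52*6.72/0.04^2 = 27444.95
G_dB = 10*log10(27444.95) = 44.4 dB

44.4 dB


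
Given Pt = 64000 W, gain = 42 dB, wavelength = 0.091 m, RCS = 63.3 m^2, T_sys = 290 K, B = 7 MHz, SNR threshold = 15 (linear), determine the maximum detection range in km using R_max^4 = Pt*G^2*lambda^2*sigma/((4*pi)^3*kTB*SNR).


G_lin = 10^(42/10) = 15848.931925
R^4 = 64000 * 15848.931925^2 * 0.091^2 * 63.3 / ((4*pi)^3 * 1.38e-23 * 290 * 7000000.0 * 15)
R^4 = 1.01058e22 m^4
R_max = (1.01058e22)^(1/4) = 317060.9 m = 317.1 km

317.1 km


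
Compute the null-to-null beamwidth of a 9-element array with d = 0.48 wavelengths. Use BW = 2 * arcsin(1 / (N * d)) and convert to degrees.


1/(N*d) = 1/(9*0.48) = 0.231481
BW = 2*arcsin(0.231481) = 26.8 degrees

26.8 degrees


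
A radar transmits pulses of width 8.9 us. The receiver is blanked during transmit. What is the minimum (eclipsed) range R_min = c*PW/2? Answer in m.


R_min = 3e8 * 8.9e-6 / 2 = 1335.0 m

1335.0 m


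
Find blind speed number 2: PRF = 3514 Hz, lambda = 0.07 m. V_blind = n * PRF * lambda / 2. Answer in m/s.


V_blind = 2 * 3514 * 0.07 / 2 = 246.0 m/s

246.0 m/s


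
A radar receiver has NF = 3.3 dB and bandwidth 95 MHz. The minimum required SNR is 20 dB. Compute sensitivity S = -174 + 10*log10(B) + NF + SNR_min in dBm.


10*log10(95000000.0) = 79.78
S = -174 + 79.78 + 3.3 + 20 = -70.9 dBm

-70.9 dBm


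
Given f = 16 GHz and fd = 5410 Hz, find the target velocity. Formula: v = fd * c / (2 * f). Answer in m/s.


v = 5410 * 3e8 / (2 * 16000000000.0) = 50.7 m/s

50.7 m/s


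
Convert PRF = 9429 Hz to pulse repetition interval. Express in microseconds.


PRI = 1/9429 = 0.0001060558 s = 106.1 us

106.1 us


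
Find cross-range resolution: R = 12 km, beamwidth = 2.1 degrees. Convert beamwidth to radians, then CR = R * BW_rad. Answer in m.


BW_rad = 0.036651914
CR = 12000 * 0.036651914 = 439.8 m

439.8 m


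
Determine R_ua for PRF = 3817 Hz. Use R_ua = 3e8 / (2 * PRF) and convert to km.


R_ua = 3e8 / (2 * 3817) = 39297.9 m = 39.3 km

39.3 km


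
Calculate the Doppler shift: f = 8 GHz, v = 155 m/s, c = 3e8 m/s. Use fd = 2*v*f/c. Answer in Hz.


fd = 2 * 155 * 8000000000.0 / 3e8 = 8266.7 Hz

8266.7 Hz


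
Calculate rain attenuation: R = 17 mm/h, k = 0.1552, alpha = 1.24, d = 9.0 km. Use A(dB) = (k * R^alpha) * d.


gamma = 0.1552 * 17^1.24 = 5.207729 dB/km
A = 5.207729 * 9.0 = 46.87 dB

46.87 dB


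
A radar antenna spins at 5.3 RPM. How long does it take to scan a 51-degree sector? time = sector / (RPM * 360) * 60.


t = 51 / (5.3 * 360) * 60 = 1.6 s

1.6 s


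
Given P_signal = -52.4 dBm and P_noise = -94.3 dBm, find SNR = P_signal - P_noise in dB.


SNR = -52.4 - (-94.3) = 41.9 dB

41.9 dB


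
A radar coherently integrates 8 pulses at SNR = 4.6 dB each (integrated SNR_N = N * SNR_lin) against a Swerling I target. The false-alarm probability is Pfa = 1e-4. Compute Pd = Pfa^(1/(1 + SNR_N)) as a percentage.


SNR_lin = 10^(4.6/10) = 2.88403
SNR_N = 8 * 2.88403 = 23.07224
1/(1 + SNR_N) = 1/24.07224 = 0.0415416
Pd = (1e-4)^0.0415416 = 0.68208
Pd = 68.2%

68.2%


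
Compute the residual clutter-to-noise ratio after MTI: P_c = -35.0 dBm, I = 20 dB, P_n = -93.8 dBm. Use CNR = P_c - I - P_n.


CNR = -35.0 - 20 - (-93.8) = 38.8 dB

38.8 dB


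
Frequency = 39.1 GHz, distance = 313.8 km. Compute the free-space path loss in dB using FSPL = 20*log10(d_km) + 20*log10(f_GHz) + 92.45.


20*log10(313.8) = 49.93
20*log10(39.1) = 31.84
FSPL = 174.2 dB

174.2 dB


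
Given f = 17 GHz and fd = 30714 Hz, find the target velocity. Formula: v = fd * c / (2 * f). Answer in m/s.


v = 30714 * 3e8 / (2 * 17000000000.0) = 271.0 m/s

271.0 m/s


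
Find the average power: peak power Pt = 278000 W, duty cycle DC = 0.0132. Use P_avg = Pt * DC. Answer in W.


P_avg = 278000 * 0.0132 = 3669.6 W

3669.6 W


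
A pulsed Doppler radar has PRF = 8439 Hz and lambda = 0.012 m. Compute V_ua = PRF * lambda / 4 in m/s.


V_ua = 8439 * 0.012 / 4 = 25.3 m/s

25.3 m/s


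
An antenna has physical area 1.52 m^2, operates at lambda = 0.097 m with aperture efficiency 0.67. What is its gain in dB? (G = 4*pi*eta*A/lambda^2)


G_linear = 4*pi*0.67*1.52/0.097^2 = 1360.14
G_dB = 10*log10(1360.14) = 31.3 dB

31.3 dB


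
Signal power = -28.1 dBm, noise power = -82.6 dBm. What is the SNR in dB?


SNR = -28.1 - (-82.6) = 54.5 dB

54.5 dB


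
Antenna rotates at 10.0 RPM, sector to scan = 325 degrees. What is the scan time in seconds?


t = 325 / (10.0 * 360) * 60 = 5.42 s

5.42 s


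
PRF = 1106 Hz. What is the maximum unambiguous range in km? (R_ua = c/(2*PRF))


R_ua = 3e8 / (2 * 1106) = 135623.9 m = 135.6 km

135.6 km


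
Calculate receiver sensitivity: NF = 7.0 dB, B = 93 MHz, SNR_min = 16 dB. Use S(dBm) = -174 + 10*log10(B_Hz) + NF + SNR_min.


10*log10(93000000.0) = 79.68
S = -174 + 79.68 + 7.0 + 16 = -71.3 dBm

-71.3 dBm


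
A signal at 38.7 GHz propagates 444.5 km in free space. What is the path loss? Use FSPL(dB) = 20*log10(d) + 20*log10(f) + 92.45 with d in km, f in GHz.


20*log10(444.5) = 52.96
20*log10(38.7) = 31.75
FSPL = 177.2 dB

177.2 dB


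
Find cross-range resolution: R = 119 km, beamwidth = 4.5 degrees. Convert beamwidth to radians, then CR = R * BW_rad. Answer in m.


BW_rad = 0.078539816
CR = 119000 * 0.078539816 = 9346.2 m

9346.2 m


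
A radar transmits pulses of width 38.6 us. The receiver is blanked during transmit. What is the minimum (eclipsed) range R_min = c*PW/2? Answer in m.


R_min = 3e8 * 38.6e-6 / 2 = 5790.0 m

5790.0 m


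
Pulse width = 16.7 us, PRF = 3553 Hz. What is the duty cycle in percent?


DC = 16.7e-6 * 3553 * 100 = 5.93%

5.93%


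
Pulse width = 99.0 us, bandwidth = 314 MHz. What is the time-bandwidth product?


TBP = 99.0 * 314 = 31086.0

31086.0


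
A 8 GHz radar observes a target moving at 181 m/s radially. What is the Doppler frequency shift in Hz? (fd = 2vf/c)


fd = 2 * 181 * 8000000000.0 / 3e8 = 9653.3 Hz

9653.3 Hz


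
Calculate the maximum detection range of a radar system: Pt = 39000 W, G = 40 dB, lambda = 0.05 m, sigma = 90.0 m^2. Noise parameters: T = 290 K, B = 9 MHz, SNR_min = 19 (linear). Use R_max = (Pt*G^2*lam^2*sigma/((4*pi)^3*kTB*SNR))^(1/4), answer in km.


G_lin = 10^(40/10) = 10000.0
R^4 = 39000 * 10000.0^2 * 0.05^2 * 90.0 / ((4*pi)^3 * 1.38e-23 * 290 * 9000000.0 * 19)
R^4 = 6.46166e20 m^4
R_max = (6.46166e20)^(1/4) = 159435.9 m = 159.4 km

159.4 km


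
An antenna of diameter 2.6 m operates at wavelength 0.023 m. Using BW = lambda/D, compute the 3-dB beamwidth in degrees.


BW_rad = 0.023 / 2.6 = 0.008846
BW_deg = 0.51 degrees

0.51 degrees


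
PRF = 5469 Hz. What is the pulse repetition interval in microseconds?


PRI = 1/5469 = 0.0001828488 s = 182.8 us

182.8 us


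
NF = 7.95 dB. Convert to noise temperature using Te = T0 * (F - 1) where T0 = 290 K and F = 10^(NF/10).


NF_lin = 10^(7.95/10) = 6.237348
Te = 290 * (6.237348 - 1) = 1518.8 K

1518.8 K


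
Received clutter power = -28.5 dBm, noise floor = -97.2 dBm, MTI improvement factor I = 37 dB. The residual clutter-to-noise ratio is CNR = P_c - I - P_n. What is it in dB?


CNR = -28.5 - 37 - (-97.2) = 31.7 dB

31.7 dB


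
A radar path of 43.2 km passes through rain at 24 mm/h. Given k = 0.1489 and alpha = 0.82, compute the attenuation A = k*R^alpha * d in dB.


gamma = 0.1489 * 24^0.82 = 2.016824 dB/km
A = 2.016824 * 43.2 = 87.13 dB

87.13 dB


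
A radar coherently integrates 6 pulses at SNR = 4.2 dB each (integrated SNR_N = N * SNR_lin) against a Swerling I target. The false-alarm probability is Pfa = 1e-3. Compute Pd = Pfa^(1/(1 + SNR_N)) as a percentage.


SNR_lin = 10^(4.2/10) = 2.63027
SNR_N = 6 * 2.63027 = 15.78162
1/(1 + SNR_N) = 1/16.78162 = 0.059589
Pd = (1e-3)^0.059589 = 0.66257
Pd = 66.3%

66.3%


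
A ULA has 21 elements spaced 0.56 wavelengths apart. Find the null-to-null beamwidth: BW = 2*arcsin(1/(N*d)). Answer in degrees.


1/(N*d) = 1/(21*0.56) = 0.085034
BW = 2*arcsin(0.085034) = 9.8 degrees

9.8 degrees


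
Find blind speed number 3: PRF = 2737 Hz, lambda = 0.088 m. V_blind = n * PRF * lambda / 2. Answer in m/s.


V_blind = 3 * 2737 * 0.088 / 2 = 361.3 m/s

361.3 m/s


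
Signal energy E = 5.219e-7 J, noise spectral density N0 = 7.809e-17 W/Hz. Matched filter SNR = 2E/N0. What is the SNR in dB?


SNR_lin = 2 * 5.219e-7 / 7.809e-17 = 1.337e10
SNR_dB = 10*log10(1.337e10) = 101.3 dB

101.3 dB


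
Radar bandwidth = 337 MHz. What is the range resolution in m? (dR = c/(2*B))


dR = 3e8 / (2 * 337000000.0) = 0.45 m

0.45 m


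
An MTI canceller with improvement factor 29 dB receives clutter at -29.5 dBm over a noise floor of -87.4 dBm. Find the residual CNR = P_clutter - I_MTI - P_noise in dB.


CNR = -29.5 - 29 - (-87.4) = 28.9 dB

28.9 dB


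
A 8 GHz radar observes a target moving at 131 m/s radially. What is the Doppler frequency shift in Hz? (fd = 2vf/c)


fd = 2 * 131 * 8000000000.0 / 3e8 = 6986.7 Hz

6986.7 Hz


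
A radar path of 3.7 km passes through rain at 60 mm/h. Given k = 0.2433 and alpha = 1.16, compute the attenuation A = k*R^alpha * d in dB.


gamma = 0.2433 * 60^1.16 = 28.105904 dB/km
A = 28.105904 * 3.7 = 103.99 dB

103.99 dB


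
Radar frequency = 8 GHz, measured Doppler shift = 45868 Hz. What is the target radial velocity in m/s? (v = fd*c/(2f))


v = 45868 * 3e8 / (2 * 8000000000.0) = 860.0 m/s

860.0 m/s


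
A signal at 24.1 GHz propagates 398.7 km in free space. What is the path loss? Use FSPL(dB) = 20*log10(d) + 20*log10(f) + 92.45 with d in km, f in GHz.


20*log10(398.7) = 52.01
20*log10(24.1) = 27.64
FSPL = 172.1 dB

172.1 dB


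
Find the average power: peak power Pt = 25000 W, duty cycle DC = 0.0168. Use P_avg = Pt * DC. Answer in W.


P_avg = 25000 * 0.0168 = 420.0 W

420.0 W


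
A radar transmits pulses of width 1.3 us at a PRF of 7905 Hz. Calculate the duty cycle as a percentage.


DC = 1.3e-6 * 7905 * 100 = 1.03%

1.03%


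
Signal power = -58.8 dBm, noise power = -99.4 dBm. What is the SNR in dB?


SNR = -58.8 - (-99.4) = 40.6 dB

40.6 dB


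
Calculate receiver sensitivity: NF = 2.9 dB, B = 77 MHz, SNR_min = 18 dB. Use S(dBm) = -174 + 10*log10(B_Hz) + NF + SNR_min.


10*log10(77000000.0) = 78.86
S = -174 + 78.86 + 2.9 + 18 = -74.2 dBm

-74.2 dBm


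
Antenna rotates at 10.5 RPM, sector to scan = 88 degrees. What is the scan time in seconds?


t = 88 / (10.5 * 360) * 60 = 1.4 s

1.4 s


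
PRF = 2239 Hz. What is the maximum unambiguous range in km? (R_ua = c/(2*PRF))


R_ua = 3e8 / (2 * 2239) = 66994.2 m = 67.0 km

67.0 km


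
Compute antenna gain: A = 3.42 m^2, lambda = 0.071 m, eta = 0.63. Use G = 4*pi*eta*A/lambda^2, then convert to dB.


G_linear = 4*pi*0.63*3.42/0.071^2 = 5371.06
G_dB = 10*log10(5371.06) = 37.3 dB

37.3 dB


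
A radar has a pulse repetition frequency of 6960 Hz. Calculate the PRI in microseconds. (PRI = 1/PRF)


PRI = 1/6960 = 0.0001436782 s = 143.7 us

143.7 us


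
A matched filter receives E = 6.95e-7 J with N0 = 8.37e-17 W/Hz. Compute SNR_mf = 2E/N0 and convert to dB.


SNR_lin = 2 * 6.95e-7 / 8.37e-17 = 1.661e10
SNR_dB = 10*log10(1.661e10) = 102.2 dB

102.2 dB


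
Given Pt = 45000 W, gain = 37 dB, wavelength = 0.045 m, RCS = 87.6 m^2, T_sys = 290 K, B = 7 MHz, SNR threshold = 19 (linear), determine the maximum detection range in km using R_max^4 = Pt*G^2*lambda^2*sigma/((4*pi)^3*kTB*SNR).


G_lin = 10^(37/10) = 5011.872336
R^4 = 45000 * 5011.872336^2 * 0.045^2 * 87.6 / ((4*pi)^3 * 1.38e-23 * 290 * 7000000.0 * 19)
R^4 = 1.89838e20 m^4
R_max = (1.89838e20)^(1/4) = 117380.5 m = 117.4 km

117.4 km


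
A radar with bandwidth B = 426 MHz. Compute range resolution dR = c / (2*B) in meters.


dR = 3e8 / (2 * 426000000.0) = 0.35 m

0.35 m


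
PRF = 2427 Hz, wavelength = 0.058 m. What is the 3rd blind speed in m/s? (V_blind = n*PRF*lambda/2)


V_blind = 3 * 2427 * 0.058 / 2 = 211.1 m/s

211.1 m/s


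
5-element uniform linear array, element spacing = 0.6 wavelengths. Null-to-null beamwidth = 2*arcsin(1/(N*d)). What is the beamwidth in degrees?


1/(N*d) = 1/(5*0.6) = 0.333333
BW = 2*arcsin(0.333333) = 38.9 degrees

38.9 degrees


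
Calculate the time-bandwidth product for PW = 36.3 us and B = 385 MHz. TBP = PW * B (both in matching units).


TBP = 36.3 * 385 = 13975.5

13975.5


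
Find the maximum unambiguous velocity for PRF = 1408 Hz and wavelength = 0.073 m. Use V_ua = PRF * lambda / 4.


V_ua = 1408 * 0.073 / 4 = 25.7 m/s

25.7 m/s


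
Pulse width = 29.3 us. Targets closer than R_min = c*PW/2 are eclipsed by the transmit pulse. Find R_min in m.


R_min = 3e8 * 29.3e-6 / 2 = 4395.0 m

4395.0 m


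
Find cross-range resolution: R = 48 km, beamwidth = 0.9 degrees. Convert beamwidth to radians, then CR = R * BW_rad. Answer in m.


BW_rad = 0.015707963
CR = 48000 * 0.015707963 = 754.0 m

754.0 m


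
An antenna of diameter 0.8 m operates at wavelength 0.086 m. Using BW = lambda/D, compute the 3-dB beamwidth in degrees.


BW_rad = 0.086 / 0.8 = 0.1075
BW_deg = 6.16 degrees

6.16 degrees


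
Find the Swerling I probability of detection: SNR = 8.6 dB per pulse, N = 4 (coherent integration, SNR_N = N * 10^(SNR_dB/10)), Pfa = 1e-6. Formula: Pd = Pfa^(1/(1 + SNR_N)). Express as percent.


SNR_lin = 10^(8.6/10) = 7.24436
SNR_N = 4 * 7.24436 = 28.97744
1/(1 + SNR_N) = 1/29.97744 = 0.0333584
Pd = (1e-6)^0.0333584 = 0.63074
Pd = 63.1%

63.1%


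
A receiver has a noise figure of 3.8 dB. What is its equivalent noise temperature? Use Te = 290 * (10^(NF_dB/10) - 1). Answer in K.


NF_lin = 10^(3.8/10) = 2.398833
Te = 290 * (2.398833 - 1) = 405.7 K

405.7 K


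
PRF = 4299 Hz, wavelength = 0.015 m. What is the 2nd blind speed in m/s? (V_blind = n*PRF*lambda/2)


V_blind = 2 * 4299 * 0.015 / 2 = 64.5 m/s

64.5 m/s


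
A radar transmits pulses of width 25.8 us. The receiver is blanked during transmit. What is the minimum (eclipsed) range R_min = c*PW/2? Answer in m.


R_min = 3e8 * 25.8e-6 / 2 = 3870.0 m

3870.0 m


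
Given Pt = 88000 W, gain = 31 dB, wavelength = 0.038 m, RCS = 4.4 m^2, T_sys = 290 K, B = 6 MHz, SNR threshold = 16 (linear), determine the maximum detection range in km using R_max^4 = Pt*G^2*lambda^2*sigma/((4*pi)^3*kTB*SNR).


G_lin = 10^(31/10) = 1258.925412
R^4 = 88000 * 1258.925412^2 * 0.038^2 * 4.4 / ((4*pi)^3 * 1.38e-23 * 290 * 6000000.0 * 16)
R^4 = 1.16232e18 m^4
R_max = (1.16232e18)^(1/4) = 32834.6 m = 32.8 km

32.8 km


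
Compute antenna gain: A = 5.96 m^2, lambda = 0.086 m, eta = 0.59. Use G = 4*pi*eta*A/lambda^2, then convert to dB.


G_linear = 4*pi*0.59*5.96/0.086^2 = 5974.63
G_dB = 10*log10(5974.63) = 37.8 dB

37.8 dB


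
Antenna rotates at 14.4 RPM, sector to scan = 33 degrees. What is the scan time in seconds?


t = 33 / (14.4 * 360) * 60 = 0.38 s

0.38 s


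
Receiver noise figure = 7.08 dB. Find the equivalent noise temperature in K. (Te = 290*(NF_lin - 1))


NF_lin = 10^(7.08/10) = 5.10505
Te = 290 * (5.10505 - 1) = 1190.5 K

1190.5 K


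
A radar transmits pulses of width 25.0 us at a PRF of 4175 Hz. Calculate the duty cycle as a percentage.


DC = 25.0e-6 * 4175 * 100 = 10.44%

10.44%


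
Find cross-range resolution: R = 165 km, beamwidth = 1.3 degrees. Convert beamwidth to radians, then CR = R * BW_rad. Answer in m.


BW_rad = 0.02268928
CR = 165000 * 0.02268928 = 3743.7 m

3743.7 m


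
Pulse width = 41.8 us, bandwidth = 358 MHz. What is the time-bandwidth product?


TBP = 41.8 * 358 = 14964.4

14964.4


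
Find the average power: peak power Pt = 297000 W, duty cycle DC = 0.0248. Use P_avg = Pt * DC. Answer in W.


P_avg = 297000 * 0.0248 = 7365.6 W

7365.6 W


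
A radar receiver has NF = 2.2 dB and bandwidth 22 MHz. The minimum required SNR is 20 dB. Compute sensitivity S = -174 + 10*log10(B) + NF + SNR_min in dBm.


10*log10(22000000.0) = 73.42
S = -174 + 73.42 + 2.2 + 20 = -78.4 dBm

-78.4 dBm


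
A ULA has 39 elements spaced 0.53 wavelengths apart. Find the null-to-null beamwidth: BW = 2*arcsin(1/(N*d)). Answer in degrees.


1/(N*d) = 1/(39*0.53) = 0.048379
BW = 2*arcsin(0.048379) = 5.5 degrees

5.5 degrees


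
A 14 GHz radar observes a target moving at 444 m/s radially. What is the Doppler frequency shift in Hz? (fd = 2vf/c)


fd = 2 * 444 * 14000000000.0 / 3e8 = 41440.0 Hz

41440.0 Hz


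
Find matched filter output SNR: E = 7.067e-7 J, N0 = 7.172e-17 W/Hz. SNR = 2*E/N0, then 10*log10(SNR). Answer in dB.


SNR_lin = 2 * 7.067e-7 / 7.172e-17 = 1.971e10
SNR_dB = 10*log10(1.971e10) = 102.9 dB

102.9 dB


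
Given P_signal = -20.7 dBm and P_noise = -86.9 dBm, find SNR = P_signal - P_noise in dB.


SNR = -20.7 - (-86.9) = 66.2 dB

66.2 dB


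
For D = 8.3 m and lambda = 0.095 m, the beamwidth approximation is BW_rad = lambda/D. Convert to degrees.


BW_rad = 0.095 / 8.3 = 0.011446
BW_deg = 0.66 degrees

0.66 degrees


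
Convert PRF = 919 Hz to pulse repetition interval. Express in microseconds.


PRI = 1/919 = 0.0010881393 s = 1088.1 us

1088.1 us


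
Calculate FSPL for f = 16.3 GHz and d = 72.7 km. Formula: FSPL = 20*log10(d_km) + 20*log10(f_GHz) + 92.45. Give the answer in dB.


20*log10(72.7) = 37.23
20*log10(16.3) = 24.24
FSPL = 153.9 dB

153.9 dB


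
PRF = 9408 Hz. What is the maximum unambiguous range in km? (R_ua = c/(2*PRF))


R_ua = 3e8 / (2 * 9408) = 15943.9 m = 15.9 km

15.9 km


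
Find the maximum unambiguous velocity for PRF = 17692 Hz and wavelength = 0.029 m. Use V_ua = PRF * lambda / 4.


V_ua = 17692 * 0.029 / 4 = 128.3 m/s

128.3 m/s


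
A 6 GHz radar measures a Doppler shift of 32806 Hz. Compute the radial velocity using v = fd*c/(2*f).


v = 32806 * 3e8 / (2 * 6000000000.0) = 820.2 m/s

820.2 m/s


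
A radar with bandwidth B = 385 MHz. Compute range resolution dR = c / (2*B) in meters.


dR = 3e8 / (2 * 385000000.0) = 0.39 m

0.39 m


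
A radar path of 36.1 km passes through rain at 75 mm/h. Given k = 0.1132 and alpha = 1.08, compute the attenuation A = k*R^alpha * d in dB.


gamma = 0.1132 * 75^1.08 = 11.992579 dB/km
A = 11.992579 * 36.1 = 432.93 dB

432.93 dB


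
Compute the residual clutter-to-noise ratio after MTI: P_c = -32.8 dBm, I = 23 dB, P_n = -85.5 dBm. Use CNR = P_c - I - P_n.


CNR = -32.8 - 23 - (-85.5) = 29.7 dB

29.7 dB


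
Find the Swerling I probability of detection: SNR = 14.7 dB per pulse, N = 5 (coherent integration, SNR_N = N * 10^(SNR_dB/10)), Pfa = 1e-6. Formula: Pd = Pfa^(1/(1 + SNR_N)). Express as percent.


SNR_lin = 10^(14.7/10) = 29.51209
SNR_N = 5 * 29.51209 = 147.56045
1/(1 + SNR_N) = 1/148.56045 = 0.0067313
Pd = (1e-6)^0.0067313 = 0.9112
Pd = 91.1%

91.1%


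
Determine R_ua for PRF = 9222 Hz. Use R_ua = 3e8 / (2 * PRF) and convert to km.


R_ua = 3e8 / (2 * 9222) = 16265.5 m = 16.3 km

16.3 km


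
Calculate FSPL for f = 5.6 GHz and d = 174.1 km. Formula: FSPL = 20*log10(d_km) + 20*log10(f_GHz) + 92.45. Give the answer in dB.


20*log10(174.1) = 44.82
20*log10(5.6) = 14.96
FSPL = 152.2 dB

152.2 dB


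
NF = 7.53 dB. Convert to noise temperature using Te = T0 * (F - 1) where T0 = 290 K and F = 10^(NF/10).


NF_lin = 10^(7.53/10) = 5.662393
Te = 290 * (5.662393 - 1) = 1352.1 K

1352.1 K


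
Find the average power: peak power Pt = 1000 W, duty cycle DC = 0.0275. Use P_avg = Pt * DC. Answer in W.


P_avg = 1000 * 0.0275 = 27.5 W

27.5 W


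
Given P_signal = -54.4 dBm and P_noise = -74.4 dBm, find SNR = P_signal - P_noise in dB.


SNR = -54.4 - (-74.4) = 20.0 dB

20.0 dB


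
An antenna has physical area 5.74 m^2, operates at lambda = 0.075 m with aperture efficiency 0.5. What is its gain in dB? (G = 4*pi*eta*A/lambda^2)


G_linear = 4*pi*0.5*5.74/0.075^2 = 6411.64
G_dB = 10*log10(6411.64) = 38.1 dB

38.1 dB


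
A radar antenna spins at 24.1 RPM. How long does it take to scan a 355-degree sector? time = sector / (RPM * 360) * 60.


t = 355 / (24.1 * 360) * 60 = 2.46 s

2.46 s


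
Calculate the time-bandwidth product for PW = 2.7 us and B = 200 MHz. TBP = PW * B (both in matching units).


TBP = 2.7 * 200 = 540.0

540.0


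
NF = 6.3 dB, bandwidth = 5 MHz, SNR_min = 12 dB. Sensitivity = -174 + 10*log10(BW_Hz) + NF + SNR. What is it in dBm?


10*log10(5000000.0) = 66.99
S = -174 + 66.99 + 6.3 + 12 = -88.7 dBm

-88.7 dBm


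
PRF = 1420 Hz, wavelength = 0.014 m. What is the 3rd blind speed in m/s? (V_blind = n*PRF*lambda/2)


V_blind = 3 * 1420 * 0.014 / 2 = 29.8 m/s

29.8 m/s


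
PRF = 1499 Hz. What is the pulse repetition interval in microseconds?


PRI = 1/1499 = 0.0006671114 s = 667.1 us

667.1 us


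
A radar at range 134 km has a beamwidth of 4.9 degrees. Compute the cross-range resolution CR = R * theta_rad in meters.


BW_rad = 0.085521133
CR = 134000 * 0.085521133 = 11459.8 m

11459.8 m


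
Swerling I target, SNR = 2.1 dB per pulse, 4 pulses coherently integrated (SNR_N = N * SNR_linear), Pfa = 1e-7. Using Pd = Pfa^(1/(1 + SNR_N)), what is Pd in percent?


SNR_lin = 10^(2.1/10) = 1.62181
SNR_N = 4 * 1.62181 = 6.48724
1/(1 + SNR_N) = 1/7.48724 = 0.1335606
Pd = (1e-7)^0.1335606 = 0.11617
Pd = 11.6%

11.6%


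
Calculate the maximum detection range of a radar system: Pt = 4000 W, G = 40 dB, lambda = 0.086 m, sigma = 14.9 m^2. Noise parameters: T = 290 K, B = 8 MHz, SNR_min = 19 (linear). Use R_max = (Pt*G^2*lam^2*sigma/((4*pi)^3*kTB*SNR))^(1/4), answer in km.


G_lin = 10^(40/10) = 10000.0
R^4 = 4000 * 10000.0^2 * 0.086^2 * 14.9 / ((4*pi)^3 * 1.38e-23 * 290 * 8000000.0 * 19)
R^4 = 3.65168e19 m^4
R_max = (3.65168e19)^(1/4) = 77736.2 m = 77.7 km

77.7 km


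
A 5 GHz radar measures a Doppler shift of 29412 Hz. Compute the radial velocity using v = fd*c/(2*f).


v = 29412 * 3e8 / (2 * 5000000000.0) = 882.4 m/s

882.4 m/s


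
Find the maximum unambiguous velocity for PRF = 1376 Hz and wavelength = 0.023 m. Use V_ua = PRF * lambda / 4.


V_ua = 1376 * 0.023 / 4 = 7.9 m/s

7.9 m/s


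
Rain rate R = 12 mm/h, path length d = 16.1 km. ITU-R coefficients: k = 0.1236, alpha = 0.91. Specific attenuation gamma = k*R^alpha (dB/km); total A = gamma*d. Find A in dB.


gamma = 0.1236 * 12^0.91 = 1.185969 dB/km
A = 1.185969 * 16.1 = 19.09 dB

19.09 dB


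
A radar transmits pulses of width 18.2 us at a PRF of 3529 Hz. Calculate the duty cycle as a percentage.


DC = 18.2e-6 * 3529 * 100 = 6.42%

6.42%


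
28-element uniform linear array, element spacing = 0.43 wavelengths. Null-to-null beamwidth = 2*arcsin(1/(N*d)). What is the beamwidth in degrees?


1/(N*d) = 1/(28*0.43) = 0.083056
BW = 2*arcsin(0.083056) = 9.5 degrees

9.5 degrees


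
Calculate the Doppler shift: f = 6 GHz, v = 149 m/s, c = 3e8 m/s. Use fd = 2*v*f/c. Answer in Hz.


fd = 2 * 149 * 6000000000.0 / 3e8 = 5960.0 Hz

5960.0 Hz


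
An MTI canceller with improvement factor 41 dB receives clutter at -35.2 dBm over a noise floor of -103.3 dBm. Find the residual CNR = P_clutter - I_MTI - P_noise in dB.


CNR = -35.2 - 41 - (-103.3) = 27.1 dB

27.1 dB


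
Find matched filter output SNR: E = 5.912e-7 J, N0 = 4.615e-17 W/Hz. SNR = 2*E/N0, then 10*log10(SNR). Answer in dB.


SNR_lin = 2 * 5.912e-7 / 4.615e-17 = 2.562e10
SNR_dB = 10*log10(2.562e10) = 104.1 dB

104.1 dB


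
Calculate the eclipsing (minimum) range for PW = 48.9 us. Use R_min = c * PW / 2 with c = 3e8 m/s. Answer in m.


R_min = 3e8 * 48.9e-6 / 2 = 7335.0 m

7335.0 m


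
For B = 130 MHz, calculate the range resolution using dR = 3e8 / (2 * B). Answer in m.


dR = 3e8 / (2 * 130000000.0) = 1.15 m

1.15 m


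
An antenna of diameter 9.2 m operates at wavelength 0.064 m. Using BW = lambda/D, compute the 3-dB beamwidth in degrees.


BW_rad = 0.064 / 9.2 = 0.006957
BW_deg = 0.4 degrees

0.4 degrees


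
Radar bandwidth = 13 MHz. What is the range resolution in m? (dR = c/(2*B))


dR = 3e8 / (2 * 13000000.0) = 11.54 m

11.54 m


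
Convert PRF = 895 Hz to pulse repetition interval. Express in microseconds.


PRI = 1/895 = 0.0011173184 s = 1117.3 us

1117.3 us


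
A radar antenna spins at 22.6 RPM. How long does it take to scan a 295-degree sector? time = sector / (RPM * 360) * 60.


t = 295 / (22.6 * 360) * 60 = 2.18 s

2.18 s


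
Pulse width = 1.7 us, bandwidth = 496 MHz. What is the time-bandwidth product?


TBP = 1.7 * 496 = 843.2

843.2


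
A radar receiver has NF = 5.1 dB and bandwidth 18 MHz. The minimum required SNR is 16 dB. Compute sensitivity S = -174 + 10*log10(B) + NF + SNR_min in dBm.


10*log10(18000000.0) = 72.55
S = -174 + 72.55 + 5.1 + 16 = -80.3 dBm

-80.3 dBm


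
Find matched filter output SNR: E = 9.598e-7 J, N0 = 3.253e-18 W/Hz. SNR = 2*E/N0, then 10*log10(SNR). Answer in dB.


SNR_lin = 2 * 9.598e-7 / 3.253e-18 = 5.901e11
SNR_dB = 10*log10(5.901e11) = 117.7 dB

117.7 dB


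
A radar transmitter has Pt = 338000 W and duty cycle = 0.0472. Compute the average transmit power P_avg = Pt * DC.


P_avg = 338000 * 0.0472 = 15953.6 W

15953.6 W


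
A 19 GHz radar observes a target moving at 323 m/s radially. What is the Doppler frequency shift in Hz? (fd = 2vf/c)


fd = 2 * 323 * 19000000000.0 / 3e8 = 40913.3 Hz

40913.3 Hz


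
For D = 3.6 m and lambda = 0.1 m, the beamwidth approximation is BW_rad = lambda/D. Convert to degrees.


BW_rad = 0.1 / 3.6 = 0.027778
BW_deg = 1.59 degrees

1.59 degrees


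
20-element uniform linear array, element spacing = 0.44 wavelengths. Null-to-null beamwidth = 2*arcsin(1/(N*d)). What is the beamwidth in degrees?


1/(N*d) = 1/(20*0.44) = 0.113636
BW = 2*arcsin(0.113636) = 13.0 degrees

13.0 degrees


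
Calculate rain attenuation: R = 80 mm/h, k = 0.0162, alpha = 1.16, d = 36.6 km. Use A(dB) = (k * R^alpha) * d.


gamma = 0.0162 * 80^1.16 = 2.612759 dB/km
A = 2.612759 * 36.6 = 95.63 dB

95.63 dB


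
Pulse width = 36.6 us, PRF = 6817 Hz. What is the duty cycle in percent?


DC = 36.6e-6 * 6817 * 100 = 24.95%

24.95%


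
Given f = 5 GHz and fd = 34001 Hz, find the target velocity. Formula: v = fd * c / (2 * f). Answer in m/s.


v = 34001 * 3e8 / (2 * 5000000000.0) = 1020.0 m/s

1020.0 m/s


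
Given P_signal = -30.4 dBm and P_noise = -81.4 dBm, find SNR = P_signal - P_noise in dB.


SNR = -30.4 - (-81.4) = 51.0 dB

51.0 dB


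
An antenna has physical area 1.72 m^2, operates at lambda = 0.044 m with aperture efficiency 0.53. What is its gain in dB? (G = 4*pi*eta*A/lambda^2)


G_linear = 4*pi*0.53*1.72/0.044^2 = 5917.1
G_dB = 10*log10(5917.1) = 37.7 dB

37.7 dB


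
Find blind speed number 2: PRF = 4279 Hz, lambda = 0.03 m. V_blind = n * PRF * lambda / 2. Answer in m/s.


V_blind = 2 * 4279 * 0.03 / 2 = 128.4 m/s

128.4 m/s


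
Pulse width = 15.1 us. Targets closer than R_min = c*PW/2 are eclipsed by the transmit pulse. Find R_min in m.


R_min = 3e8 * 15.1e-6 / 2 = 2265.0 m

2265.0 m


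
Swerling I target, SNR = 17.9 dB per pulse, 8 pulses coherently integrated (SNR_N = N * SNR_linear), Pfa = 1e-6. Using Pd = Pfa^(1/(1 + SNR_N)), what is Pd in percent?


SNR_lin = 10^(17.9/10) = 61.6595
SNR_N = 8 * 61.6595 = 493.276
1/(1 + SNR_N) = 1/494.276 = 0.0020232
Pd = (1e-6)^0.0020232 = 0.97244
Pd = 97.2%

97.2%


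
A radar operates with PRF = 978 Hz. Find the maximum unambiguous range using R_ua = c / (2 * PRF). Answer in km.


R_ua = 3e8 / (2 * 978) = 153374.2 m = 153.4 km

153.4 km


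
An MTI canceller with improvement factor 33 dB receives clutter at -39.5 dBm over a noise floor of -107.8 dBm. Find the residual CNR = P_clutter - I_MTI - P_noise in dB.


CNR = -39.5 - 33 - (-107.8) = 35.3 dB

35.3 dB


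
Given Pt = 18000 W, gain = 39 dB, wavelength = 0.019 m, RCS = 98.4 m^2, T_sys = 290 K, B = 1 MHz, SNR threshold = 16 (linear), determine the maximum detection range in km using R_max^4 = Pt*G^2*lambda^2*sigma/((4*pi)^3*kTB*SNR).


G_lin = 10^(39/10) = 7943.282347
R^4 = 18000 * 7943.282347^2 * 0.019^2 * 98.4 / ((4*pi)^3 * 1.38e-23 * 290 * 1000000.0 * 16)
R^4 = 3.17503e20 m^4
R_max = (3.17503e20)^(1/4) = 133486.4 m = 133.5 km

133.5 km


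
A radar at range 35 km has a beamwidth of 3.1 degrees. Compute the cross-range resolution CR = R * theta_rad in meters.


BW_rad = 0.054105207
CR = 35000 * 0.054105207 = 1893.7 m

1893.7 m


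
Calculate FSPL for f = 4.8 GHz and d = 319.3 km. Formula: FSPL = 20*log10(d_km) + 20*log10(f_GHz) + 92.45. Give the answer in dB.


20*log10(319.3) = 50.08
20*log10(4.8) = 13.62
FSPL = 156.2 dB

156.2 dB


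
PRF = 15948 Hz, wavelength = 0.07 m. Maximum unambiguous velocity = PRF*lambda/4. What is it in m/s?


V_ua = 15948 * 0.07 / 4 = 279.1 m/s

279.1 m/s


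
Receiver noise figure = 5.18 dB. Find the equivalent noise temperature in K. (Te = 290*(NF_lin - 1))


NF_lin = 10^(5.18/10) = 3.296097
Te = 290 * (3.296097 - 1) = 665.9 K

665.9 K


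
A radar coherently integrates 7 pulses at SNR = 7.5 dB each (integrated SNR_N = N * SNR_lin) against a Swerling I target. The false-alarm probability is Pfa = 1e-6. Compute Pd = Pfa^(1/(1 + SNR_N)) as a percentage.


SNR_lin = 10^(7.5/10) = 5.62341
SNR_N = 7 * 5.62341 = 39.36387
1/(1 + SNR_N) = 1/40.36387 = 0.0247746
Pd = (1e-6)^0.0247746 = 0.71015
Pd = 71.0%

71.0%


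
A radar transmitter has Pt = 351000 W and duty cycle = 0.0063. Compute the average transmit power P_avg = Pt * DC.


P_avg = 351000 * 0.0063 = 2211.3 W

2211.3 W


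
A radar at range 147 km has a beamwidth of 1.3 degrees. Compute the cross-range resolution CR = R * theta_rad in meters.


BW_rad = 0.02268928
CR = 147000 * 0.02268928 = 3335.3 m

3335.3 m


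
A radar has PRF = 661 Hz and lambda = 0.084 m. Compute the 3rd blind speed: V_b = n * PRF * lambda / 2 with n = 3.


V_blind = 3 * 661 * 0.084 / 2 = 83.3 m/s

83.3 m/s


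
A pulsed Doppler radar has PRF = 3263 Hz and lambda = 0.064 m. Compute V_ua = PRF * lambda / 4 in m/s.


V_ua = 3263 * 0.064 / 4 = 52.2 m/s

52.2 m/s


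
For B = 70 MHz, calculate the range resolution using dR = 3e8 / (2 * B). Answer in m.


dR = 3e8 / (2 * 70000000.0) = 2.14 m

2.14 m


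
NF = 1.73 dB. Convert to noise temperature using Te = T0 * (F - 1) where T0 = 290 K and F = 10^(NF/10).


NF_lin = 10^(1.73/10) = 1.489361
Te = 290 * (1.489361 - 1) = 141.9 K

141.9 K


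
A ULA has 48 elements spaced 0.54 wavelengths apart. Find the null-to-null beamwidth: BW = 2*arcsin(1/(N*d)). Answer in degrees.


1/(N*d) = 1/(48*0.54) = 0.03858
BW = 2*arcsin(0.03858) = 4.4 degrees

4.4 degrees


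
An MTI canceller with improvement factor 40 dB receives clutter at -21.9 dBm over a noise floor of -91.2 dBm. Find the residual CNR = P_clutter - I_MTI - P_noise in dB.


CNR = -21.9 - 40 - (-91.2) = 29.3 dB

29.3 dB


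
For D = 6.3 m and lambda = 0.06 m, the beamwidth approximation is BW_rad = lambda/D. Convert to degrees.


BW_rad = 0.06 / 6.3 = 0.009524
BW_deg = 0.55 degrees

0.55 degrees


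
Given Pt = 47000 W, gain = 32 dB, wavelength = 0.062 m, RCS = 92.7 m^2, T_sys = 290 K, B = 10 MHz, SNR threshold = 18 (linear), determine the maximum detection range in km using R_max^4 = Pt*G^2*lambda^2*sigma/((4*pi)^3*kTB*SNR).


G_lin = 10^(32/10) = 1584.893192
R^4 = 47000 * 1584.893192^2 * 0.062^2 * 92.7 / ((4*pi)^3 * 1.38e-23 * 290 * 10000000.0 * 18)
R^4 = 2.94294e19 m^4
R_max = (2.94294e19)^(1/4) = 73653.8 m = 73.7 km

73.7 km


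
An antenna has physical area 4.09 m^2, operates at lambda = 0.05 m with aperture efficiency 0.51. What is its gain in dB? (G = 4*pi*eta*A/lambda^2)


G_linear = 4*pi*0.51*4.09/0.05^2 = 10484.88
G_dB = 10*log10(10484.88) = 40.2 dB

40.2 dB


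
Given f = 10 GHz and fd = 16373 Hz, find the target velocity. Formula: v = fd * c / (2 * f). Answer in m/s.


v = 16373 * 3e8 / (2 * 10000000000.0) = 245.6 m/s

245.6 m/s


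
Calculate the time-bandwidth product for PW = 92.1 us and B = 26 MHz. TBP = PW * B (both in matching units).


TBP = 92.1 * 26 = 2394.6

2394.6
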